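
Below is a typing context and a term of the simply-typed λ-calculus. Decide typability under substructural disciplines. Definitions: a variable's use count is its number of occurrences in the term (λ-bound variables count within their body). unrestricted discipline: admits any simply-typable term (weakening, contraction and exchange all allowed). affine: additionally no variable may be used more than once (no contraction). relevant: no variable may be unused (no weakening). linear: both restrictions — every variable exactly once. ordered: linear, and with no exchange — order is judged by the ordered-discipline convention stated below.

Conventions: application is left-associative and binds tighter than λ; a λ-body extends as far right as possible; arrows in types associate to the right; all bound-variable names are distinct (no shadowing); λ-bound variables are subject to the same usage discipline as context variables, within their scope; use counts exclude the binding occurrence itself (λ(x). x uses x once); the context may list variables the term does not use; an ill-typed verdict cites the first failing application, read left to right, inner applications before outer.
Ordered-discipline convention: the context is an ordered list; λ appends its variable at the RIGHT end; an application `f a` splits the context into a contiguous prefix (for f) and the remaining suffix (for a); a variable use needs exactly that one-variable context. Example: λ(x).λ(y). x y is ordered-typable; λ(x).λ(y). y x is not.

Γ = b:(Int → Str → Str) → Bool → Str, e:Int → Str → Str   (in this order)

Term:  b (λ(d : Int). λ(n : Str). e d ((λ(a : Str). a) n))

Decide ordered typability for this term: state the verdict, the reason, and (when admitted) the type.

yes — b, e, d, n, a: once each, no exchange needed; term : Bool → Str
use counts: b=1; e=1; d [bound]=1; n [bound]=1; a [bound]=1
uses in reading order: b, e, d, a, n
typing: the term checks, with type Bool → Str
all disciplines: ordered ✓ | linear ✓ | affine ✓ | relevant ✓ | unrestricted ✓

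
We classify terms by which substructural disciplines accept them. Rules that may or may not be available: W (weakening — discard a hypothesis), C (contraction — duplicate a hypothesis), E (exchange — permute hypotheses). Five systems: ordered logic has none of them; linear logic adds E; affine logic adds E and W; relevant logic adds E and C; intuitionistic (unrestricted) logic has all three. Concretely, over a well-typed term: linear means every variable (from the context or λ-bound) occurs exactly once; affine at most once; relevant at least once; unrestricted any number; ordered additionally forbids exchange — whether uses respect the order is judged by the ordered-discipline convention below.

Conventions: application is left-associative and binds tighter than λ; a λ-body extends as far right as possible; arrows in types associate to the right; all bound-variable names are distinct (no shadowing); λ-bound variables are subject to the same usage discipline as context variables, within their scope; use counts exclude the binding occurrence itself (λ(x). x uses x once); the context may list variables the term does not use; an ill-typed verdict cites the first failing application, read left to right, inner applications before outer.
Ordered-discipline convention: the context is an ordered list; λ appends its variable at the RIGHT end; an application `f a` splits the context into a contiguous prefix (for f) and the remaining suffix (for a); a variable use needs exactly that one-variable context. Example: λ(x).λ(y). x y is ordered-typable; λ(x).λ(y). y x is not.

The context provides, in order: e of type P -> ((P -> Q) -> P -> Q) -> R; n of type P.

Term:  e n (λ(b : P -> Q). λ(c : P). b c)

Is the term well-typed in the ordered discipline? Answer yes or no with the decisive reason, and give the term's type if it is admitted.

yes — single-use (e, n, b, c), ordered derivation ok; term : R
usage: e ×1, n ×1, b (λ-bound) ×1, c (λ-bound) ×1
left-to-right use order: e, n, b, c
typing: ✓ — R
all disciplines: ordered ✓; linear ✓; affine ✓; relevant ✓; unrestricted ✓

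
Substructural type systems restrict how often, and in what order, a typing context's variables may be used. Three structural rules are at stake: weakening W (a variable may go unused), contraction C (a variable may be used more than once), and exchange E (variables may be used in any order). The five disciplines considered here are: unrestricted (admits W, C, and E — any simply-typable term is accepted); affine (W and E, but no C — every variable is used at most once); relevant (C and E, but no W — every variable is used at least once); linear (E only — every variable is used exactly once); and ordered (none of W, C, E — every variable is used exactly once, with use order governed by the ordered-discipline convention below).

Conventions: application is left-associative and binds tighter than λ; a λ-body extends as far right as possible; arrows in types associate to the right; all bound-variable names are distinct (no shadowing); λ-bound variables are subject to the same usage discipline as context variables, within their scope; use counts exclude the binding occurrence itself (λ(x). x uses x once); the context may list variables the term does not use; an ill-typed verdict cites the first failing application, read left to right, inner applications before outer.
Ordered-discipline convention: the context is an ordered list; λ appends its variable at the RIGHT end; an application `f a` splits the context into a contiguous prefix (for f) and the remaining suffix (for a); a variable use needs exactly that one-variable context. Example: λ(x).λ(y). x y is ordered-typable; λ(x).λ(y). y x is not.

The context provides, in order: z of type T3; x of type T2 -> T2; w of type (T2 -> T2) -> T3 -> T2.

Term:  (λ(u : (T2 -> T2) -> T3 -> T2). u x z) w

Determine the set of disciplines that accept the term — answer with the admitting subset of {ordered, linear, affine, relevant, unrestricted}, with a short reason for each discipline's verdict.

admitted in: linear, affine, relevant, unrestricted
variable uses: z: 1; x: 1; w: 1; u (bound): 1
uses in reading order: u, x, z, w
typing: the term checks, with type T2
ordered: ✗, no contiguous prefix/suffix split fits u, x, z, w
linear: ✓, single use per variable (z, x, w, u)
affine: ✓, none of z, x, w, u used more than once
relevant: ✓, at least one use each (z, x, w, u)
unrestricted: ✓, type-checks (T2) and nothing is barred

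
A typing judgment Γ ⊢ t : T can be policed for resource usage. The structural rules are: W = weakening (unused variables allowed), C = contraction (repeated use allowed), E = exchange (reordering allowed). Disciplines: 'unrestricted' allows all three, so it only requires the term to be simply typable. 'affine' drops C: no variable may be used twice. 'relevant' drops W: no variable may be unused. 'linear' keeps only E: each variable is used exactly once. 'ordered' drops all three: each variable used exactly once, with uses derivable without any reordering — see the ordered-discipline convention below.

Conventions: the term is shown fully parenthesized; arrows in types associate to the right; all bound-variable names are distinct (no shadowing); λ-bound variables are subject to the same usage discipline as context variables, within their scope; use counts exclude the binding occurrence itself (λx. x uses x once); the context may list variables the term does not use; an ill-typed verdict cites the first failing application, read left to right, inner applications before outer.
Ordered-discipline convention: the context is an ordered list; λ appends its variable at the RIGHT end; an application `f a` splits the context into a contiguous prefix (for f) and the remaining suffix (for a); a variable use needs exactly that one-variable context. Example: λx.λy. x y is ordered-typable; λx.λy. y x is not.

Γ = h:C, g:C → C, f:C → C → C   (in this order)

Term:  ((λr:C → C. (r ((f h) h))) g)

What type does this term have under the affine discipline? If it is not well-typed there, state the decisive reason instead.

not well-typed under affine — needs contraction — h ×2
usage: h ×2; g ×1; f ×1; r [bound] ×1
left-to-right use order: r, f, h, h, g
typing: the term checks, with type C
across the five disciplines: ordered ✗ | linear ✗ | affine ✗ | relevant ✓ | unrestricted ✓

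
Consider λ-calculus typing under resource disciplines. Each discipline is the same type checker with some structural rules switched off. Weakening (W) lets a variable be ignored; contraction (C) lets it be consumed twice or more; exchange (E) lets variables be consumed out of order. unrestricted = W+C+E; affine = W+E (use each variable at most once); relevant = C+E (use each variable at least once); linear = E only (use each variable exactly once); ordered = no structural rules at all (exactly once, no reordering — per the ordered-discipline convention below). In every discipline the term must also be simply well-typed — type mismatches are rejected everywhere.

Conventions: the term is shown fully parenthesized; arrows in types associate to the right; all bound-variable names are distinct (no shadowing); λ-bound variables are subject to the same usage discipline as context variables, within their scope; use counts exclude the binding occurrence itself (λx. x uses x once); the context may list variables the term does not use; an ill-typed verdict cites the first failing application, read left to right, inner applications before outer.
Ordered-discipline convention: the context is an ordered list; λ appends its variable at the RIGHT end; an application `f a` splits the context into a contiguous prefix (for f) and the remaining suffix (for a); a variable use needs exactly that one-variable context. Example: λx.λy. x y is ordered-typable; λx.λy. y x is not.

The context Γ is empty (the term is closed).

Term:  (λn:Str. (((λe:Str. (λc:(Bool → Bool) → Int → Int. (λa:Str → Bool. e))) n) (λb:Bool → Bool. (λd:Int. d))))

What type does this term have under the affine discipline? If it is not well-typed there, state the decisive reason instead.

term : Str → (Str → Bool) → Str
usage: n (bound) ×1; e (bound) ×1; c (bound) ×0; a (bound) ×0; b (bound) ×0; d (bound) ×1
order of uses: e, n, d
typing: well-typed — term : Str → (Str → Bool) → Str
across the five disciplines: ordered ✗; linear ✗; affine ✓; relevant ✗; unrestricted ✓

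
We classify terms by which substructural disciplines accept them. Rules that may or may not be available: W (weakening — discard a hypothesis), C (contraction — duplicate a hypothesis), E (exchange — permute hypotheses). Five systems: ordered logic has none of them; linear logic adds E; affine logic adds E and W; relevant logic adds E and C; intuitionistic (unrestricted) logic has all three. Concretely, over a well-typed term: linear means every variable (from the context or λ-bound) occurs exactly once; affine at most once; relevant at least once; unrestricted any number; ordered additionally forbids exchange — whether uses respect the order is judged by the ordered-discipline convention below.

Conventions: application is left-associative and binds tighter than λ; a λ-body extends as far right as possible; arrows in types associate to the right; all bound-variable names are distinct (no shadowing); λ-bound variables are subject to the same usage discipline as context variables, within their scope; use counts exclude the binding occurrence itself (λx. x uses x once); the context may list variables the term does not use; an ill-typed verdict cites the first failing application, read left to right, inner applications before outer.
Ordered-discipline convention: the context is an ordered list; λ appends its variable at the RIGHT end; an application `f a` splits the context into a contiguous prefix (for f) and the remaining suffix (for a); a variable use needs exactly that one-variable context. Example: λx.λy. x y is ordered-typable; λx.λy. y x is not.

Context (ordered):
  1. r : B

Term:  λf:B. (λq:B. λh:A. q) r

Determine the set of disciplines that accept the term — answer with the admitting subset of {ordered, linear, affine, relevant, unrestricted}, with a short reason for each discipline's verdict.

accepted by: affine, unrestricted
use counts: r: 1×, f [bound]: 0×, q [bound]: 1×, h [bound]: 0×
order of uses: q, r
typing: well-typed at B → A → B
ordered: ✗ — f, h never used (weakening)
linear: ✗ — f, h never used (weakening)
affine: ✓ — no duplicate uses among r, f, q, h
relevant: ✗ — f, h never used (weakening)
unrestricted: ✓ — well-typed at B → A → B; no restrictions here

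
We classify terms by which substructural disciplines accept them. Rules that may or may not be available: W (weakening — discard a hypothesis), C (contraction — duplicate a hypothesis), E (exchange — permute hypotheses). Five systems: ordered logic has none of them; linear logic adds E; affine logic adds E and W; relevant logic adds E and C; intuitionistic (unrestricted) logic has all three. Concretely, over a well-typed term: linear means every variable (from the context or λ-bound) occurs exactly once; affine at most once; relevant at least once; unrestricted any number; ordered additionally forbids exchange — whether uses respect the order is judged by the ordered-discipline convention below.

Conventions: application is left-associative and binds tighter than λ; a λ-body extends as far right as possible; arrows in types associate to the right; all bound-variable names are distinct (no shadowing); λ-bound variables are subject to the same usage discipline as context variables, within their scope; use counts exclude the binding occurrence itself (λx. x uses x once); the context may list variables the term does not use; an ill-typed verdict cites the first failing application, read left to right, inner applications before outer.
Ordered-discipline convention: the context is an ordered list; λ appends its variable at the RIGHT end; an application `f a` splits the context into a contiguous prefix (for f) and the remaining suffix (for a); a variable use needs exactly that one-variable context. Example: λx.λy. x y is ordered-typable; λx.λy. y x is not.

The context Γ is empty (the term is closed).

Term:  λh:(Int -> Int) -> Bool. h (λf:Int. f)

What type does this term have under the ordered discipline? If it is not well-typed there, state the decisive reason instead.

term : ((Int -> Int) -> Bool) -> Bool
variable uses: h [bound] ×1; f [bound] ×1
uses in reading order: h, f
typing: the term checks, with type ((Int -> Int) -> Bool) -> Bool
all disciplines: ordered ✓ · linear ✓ · affine ✓ · relevant ✓ · unrestricted ✓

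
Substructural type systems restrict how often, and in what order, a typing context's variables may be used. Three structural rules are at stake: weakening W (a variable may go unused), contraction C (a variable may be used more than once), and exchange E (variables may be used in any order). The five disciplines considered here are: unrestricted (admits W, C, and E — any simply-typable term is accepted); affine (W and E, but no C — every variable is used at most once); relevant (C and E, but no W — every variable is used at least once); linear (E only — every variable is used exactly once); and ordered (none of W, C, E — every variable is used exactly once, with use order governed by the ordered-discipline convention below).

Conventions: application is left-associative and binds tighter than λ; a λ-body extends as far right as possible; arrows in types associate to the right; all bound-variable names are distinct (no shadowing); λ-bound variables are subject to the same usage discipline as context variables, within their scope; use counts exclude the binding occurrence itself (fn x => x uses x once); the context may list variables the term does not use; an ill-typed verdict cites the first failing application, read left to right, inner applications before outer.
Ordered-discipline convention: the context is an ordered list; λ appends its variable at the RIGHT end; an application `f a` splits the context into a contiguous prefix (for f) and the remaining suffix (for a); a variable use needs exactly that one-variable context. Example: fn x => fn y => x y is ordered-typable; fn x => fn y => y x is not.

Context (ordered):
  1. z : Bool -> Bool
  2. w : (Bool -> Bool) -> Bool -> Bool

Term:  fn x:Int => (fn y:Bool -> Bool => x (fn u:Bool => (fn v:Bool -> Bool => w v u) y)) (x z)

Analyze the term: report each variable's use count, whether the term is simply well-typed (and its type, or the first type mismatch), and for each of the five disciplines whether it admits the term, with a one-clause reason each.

usage: z=1, w=1, x (λ-bound)=2, y (λ-bound)=1, u (λ-bound)=1, v (λ-bound)=1
left-to-right use order: x, w, v, u, y, x, z
typing: ill-typed: non-arrow in function slot: Int
ordered: ✗, not simply typable
linear: ✗, fails simple typing
affine: ✗, a type mismatch blocks all five
relevant: ✗, the type mismatch rejects it
unrestricted: ✗, not simply typable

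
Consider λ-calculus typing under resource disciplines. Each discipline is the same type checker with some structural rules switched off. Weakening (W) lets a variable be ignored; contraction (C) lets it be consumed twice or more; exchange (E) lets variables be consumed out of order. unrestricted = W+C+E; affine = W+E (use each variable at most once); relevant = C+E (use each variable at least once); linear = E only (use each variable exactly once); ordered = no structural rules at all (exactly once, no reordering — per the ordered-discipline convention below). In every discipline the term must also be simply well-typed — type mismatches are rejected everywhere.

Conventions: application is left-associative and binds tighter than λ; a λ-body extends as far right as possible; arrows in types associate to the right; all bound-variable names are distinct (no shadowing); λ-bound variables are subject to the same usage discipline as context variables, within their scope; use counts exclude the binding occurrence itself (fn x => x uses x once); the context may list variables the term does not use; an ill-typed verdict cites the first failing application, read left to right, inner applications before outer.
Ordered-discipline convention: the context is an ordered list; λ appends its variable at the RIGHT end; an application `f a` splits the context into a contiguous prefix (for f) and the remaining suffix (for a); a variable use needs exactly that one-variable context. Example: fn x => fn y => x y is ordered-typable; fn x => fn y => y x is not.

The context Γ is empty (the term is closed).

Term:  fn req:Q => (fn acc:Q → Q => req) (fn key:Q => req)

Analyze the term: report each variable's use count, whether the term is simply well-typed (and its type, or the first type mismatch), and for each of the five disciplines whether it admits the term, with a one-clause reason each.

use counts: req (bound)=2, acc (bound)=0, key (bound)=0
order of uses: req, req
typing: well-typed — term : Q → Q
ordered: ✗, repeated use of req ×2; acc, key left unused
linear: ✗, repeated use of req ×2; acc, key left unused
affine: ✗, repeated use of req ×2
relevant: ✗, acc, key left unused
unrestricted: ✓, simply typable at Q → Q; W, C, E all held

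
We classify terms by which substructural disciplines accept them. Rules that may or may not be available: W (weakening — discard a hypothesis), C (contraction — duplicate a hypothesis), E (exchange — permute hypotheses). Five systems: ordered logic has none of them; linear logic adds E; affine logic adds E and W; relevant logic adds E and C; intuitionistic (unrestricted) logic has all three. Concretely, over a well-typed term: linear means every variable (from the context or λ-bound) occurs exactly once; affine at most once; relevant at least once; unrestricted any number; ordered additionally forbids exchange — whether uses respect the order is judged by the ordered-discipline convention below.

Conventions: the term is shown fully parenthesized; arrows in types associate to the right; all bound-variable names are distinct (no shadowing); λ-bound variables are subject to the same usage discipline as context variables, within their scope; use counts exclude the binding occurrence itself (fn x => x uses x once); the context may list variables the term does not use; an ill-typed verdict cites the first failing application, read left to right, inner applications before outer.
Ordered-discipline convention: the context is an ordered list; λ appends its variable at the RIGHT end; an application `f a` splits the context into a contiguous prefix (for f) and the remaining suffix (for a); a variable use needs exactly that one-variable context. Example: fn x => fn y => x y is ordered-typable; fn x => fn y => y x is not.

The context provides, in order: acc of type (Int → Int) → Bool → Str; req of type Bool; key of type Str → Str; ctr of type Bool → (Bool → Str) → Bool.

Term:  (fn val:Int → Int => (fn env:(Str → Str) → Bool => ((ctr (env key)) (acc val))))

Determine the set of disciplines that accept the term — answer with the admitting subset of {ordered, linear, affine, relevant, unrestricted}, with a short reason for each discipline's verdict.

admitted in: affine, unrestricted
usage: acc ×1, req ×0, key ×1, ctr ×1, val (bound) ×1, env (bound) ×1
left-to-right use order: ctr, env, key, acc, val
typing: well-typed at (Int → Int) → ((Str → Str) → Bool) → Bool
ordered ✗ (req left unused)
linear ✗ (req left unused)
affine ✓ (none of acc, req, key, ctr, val, env used more than once)
relevant ✗ (req left unused)
unrestricted ✓ (well-typed at (Int → Int) → ((Str → Str) → Bool) → Bool; no restrictions here)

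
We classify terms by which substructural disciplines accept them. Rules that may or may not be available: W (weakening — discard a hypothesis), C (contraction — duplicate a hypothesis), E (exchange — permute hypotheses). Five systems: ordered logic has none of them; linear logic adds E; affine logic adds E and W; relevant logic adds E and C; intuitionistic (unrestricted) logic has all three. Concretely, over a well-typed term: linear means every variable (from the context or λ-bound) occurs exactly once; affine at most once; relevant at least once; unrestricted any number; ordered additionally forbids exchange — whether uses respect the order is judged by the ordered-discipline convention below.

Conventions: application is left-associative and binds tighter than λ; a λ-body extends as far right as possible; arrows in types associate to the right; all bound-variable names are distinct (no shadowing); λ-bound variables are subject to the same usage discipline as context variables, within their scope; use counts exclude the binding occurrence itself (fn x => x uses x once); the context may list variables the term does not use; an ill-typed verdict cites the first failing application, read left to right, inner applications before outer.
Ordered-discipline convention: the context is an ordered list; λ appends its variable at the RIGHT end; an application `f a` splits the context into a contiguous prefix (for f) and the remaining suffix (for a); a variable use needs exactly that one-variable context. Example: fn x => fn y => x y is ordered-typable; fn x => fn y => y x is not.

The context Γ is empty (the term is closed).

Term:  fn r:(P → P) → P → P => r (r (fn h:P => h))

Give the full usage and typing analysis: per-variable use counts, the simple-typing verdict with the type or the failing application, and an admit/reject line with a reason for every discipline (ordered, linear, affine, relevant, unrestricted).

variable uses: r (bound): 2×; h (bound): 1×
left-to-right use order: r, r, h
typing: well-typed — term : ((P → P) → P → P) → P → P
ordered ✗ (repeated use of r ×2)
linear ✗ (repeated use of r ×2)
affine ✗ (repeated use of r ×2)
relevant ✓ (at least one use each (r, h))
unrestricted ✓ (typability at ((P → P) → P → P) → P → P is all that's needed)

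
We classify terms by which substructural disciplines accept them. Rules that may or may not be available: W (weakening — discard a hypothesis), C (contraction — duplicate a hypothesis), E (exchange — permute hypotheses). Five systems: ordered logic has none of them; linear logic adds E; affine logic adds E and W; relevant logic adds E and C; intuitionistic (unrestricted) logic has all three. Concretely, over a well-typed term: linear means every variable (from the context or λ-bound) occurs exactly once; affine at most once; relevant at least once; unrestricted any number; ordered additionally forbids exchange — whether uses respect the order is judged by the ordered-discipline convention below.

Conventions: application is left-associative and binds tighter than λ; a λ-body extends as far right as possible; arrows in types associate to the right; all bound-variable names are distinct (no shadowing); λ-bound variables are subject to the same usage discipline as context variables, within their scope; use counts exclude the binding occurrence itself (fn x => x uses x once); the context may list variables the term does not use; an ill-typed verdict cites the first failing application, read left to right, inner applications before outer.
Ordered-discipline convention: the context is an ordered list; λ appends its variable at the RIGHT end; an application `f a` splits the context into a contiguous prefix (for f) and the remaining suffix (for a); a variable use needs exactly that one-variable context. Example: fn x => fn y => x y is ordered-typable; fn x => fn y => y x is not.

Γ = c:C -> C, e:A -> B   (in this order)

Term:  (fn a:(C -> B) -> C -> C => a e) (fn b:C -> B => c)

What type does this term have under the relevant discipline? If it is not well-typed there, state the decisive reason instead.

not well-typed under relevant — fails simple typing
counts: c: 1; e: 1; a (bound): 1; b (bound): 0
use order (left to right): a, e, c
typing: ill-typed: a function awaiting C -> B gets A -> B
across the five disciplines: ordered ✗; linear ✗; affine ✗; relevant ✗; unrestricted ✗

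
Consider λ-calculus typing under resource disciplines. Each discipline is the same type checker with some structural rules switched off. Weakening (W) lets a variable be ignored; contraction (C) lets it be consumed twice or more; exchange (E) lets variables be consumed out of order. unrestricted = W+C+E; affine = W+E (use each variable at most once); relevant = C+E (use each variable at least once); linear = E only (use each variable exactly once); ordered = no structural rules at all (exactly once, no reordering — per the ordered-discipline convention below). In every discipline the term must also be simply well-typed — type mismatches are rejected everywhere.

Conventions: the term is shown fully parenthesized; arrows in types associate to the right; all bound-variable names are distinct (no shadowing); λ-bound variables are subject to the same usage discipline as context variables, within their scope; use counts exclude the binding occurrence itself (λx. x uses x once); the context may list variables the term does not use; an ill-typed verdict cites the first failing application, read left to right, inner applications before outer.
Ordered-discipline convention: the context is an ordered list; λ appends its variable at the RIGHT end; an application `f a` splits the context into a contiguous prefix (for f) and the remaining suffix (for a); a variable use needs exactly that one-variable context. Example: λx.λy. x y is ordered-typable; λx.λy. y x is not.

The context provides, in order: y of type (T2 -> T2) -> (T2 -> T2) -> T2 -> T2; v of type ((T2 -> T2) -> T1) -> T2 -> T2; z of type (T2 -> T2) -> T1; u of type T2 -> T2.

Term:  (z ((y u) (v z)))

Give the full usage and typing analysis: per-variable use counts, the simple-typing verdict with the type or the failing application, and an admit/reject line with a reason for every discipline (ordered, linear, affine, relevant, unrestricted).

counts: y: 1; v: 1; z: 2; u: 1
order of uses: z, y, u, v, z
typing: ✓ — T1
ordered ✗ (needs contraction — z ×2)
linear ✗ (needs contraction — z ×2)
affine ✗ (needs contraction — z ×2)
relevant ✓ (y, v, z, u: all used, weakening unneeded)
unrestricted ✓ (well-typed at T1; no restrictions here)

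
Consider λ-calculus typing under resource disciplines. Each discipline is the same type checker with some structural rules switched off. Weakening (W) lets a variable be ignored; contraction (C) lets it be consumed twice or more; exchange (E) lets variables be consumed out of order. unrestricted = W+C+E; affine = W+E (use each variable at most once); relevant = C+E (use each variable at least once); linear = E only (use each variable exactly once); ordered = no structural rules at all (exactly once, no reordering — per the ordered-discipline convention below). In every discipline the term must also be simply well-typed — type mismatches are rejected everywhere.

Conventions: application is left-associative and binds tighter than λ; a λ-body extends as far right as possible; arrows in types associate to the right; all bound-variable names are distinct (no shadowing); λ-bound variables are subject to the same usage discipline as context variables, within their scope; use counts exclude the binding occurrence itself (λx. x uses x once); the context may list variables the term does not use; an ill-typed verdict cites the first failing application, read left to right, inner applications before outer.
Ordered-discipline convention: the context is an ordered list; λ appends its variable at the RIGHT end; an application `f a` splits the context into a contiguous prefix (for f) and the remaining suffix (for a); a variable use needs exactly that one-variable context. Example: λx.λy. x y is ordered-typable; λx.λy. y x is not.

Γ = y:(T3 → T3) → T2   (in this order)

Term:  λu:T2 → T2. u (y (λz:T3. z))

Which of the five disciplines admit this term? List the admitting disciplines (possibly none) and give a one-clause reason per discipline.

admitted in: linear, affine, relevant, unrestricted
usage: y=1, u [bound]=1, z [bound]=1
left-to-right use order: u, y, z
typing: well-typed at (T2 → T2) → T2
ordered: ✗ — use order u, y, z needs exchange
linear: ✓ — single use per variable (y, u, z)
affine: ✓ — no duplicate uses among y, u, z
relevant: ✓ — y, u, z: all used, weakening unneeded
unrestricted: ✓ — type-checks ((T2 → T2) → T2) and nothing is barred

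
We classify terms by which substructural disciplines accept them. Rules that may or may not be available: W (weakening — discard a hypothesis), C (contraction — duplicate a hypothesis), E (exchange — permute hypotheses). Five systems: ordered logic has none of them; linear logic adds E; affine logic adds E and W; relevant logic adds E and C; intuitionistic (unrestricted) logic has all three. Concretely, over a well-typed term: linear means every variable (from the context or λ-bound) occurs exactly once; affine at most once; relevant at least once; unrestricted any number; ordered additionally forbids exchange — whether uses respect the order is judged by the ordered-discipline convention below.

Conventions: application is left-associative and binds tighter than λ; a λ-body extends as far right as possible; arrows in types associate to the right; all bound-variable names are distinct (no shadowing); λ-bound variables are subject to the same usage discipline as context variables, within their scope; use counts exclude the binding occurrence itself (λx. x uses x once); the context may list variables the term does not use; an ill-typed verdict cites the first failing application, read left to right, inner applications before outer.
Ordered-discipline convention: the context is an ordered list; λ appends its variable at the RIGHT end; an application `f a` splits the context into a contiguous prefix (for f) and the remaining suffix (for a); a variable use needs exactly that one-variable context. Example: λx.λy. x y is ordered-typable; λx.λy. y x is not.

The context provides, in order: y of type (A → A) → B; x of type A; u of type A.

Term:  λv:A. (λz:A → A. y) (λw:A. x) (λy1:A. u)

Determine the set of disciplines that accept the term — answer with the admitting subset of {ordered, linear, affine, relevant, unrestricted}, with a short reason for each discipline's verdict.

admitting disciplines: affine, unrestricted
use counts: y=1; x=1; u=1; v (λ-bound)=0; z (λ-bound)=0; w (λ-bound)=0; y1 (λ-bound)=0
order of uses: y, x, u
typing: the term checks, with type A → B
ordered: ✗, unused: v, z, w, y1 — weakening required
linear: ✗, unused: v, z, w, y1 — weakening required
affine: ✓, none of y, x, u, v, z, w, y1 used more than once
relevant: ✗, unused: v, z, w, y1 — weakening required
unrestricted: ✓, well-typed at A → B; no restrictions here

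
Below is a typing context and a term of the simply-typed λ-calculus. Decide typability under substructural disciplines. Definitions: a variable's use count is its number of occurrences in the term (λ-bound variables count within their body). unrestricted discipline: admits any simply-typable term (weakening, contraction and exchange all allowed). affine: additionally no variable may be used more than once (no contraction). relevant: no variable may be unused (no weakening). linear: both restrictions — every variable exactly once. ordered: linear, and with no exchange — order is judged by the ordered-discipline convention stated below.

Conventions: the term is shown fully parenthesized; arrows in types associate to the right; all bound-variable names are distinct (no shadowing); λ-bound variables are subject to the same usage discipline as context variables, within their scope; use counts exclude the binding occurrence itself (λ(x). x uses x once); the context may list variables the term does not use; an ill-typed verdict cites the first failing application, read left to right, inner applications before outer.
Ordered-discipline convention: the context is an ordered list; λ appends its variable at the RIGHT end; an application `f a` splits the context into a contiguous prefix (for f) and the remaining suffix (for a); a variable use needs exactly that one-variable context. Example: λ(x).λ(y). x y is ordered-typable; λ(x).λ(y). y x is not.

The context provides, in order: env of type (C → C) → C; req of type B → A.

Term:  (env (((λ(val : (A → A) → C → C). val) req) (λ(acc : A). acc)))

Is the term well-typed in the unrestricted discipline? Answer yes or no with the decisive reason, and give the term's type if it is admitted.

no — a type mismatch blocks all five
counts: env: 1; req: 1; val (bound): 1; acc (bound): 1
use order (left to right): env, val, req, acc
typing: ill-typed: a function awaiting (A → A) → C → C gets B → A
summary: ordered ✗; linear ✗; affine ✗; relevant ✗; unrestricted ✗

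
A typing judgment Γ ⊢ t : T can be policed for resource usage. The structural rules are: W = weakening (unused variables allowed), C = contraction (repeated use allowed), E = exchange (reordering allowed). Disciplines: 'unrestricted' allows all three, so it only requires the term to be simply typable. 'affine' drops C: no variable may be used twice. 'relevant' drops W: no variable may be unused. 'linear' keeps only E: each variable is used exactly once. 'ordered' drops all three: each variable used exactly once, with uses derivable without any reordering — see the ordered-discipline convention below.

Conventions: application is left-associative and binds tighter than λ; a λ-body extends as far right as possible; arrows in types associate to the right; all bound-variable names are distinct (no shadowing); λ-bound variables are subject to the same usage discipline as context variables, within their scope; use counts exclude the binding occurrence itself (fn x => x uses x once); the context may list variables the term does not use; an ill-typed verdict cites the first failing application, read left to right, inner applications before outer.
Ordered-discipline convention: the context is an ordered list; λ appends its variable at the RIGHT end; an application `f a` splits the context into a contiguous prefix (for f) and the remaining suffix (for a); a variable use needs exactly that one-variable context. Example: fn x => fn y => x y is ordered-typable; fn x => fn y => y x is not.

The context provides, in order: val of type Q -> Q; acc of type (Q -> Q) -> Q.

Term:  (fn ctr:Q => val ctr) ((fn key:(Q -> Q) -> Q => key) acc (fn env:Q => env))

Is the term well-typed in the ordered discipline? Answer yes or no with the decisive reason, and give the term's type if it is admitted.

yes — val, acc, ctr, key, env: once each, no exchange needed; term : Q
usage: val=1; acc=1; ctr [bound]=1; key [bound]=1; env [bound]=1
left-to-right use order: val, ctr, key, acc, env
typing: well-typed at Q
across the five disciplines: ordered ✓ · linear ✓ · affine ✓ · relevant ✓ · unrestricted ✓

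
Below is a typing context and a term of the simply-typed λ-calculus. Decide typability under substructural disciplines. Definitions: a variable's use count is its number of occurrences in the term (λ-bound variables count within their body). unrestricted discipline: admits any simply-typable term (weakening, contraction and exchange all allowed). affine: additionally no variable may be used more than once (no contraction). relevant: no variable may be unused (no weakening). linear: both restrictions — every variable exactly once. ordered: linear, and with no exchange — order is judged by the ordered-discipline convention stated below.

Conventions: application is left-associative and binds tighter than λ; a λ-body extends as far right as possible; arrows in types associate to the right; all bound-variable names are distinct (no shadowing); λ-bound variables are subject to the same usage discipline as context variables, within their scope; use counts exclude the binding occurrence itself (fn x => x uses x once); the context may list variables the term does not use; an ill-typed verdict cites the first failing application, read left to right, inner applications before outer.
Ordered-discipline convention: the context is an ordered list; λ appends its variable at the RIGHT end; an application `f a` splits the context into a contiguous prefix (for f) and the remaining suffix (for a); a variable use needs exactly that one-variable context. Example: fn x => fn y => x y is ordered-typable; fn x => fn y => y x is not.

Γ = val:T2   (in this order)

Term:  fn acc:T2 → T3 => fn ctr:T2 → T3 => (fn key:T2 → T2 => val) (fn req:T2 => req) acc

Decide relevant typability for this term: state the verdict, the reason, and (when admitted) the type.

no — fails simple typing
variable uses: val ×1; acc (λ-bound) ×1; ctr (λ-bound) ×0; key (λ-bound) ×0; req (λ-bound) ×1
order of uses: val, req, acc
typing: ill-typed: non-function type T2 applied to an argument
all disciplines: ordered ✗ | linear ✗ | affine ✗ | relevant ✗ | unrestricted ✗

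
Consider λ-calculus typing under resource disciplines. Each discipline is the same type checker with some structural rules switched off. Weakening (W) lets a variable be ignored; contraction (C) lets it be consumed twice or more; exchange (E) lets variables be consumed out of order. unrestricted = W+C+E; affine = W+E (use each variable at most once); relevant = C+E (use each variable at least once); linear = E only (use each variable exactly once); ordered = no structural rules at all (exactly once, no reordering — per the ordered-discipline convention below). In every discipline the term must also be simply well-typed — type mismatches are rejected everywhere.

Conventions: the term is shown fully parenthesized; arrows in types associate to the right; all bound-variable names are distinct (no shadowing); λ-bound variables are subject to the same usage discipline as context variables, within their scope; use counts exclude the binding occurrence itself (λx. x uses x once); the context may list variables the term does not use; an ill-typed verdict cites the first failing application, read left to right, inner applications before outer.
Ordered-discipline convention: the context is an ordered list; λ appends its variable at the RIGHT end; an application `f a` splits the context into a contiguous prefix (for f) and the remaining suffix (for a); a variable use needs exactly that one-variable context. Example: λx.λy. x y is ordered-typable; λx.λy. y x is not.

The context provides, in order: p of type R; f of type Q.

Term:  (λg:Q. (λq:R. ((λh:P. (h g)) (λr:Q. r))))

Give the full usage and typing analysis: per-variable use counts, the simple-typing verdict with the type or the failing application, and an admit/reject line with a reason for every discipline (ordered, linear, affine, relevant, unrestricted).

use counts: p: 0×; f: 0×; g [bound]: 1×; q [bound]: 0×; h [bound]: 1×; r [bound]: 1×
order of uses: h, g, r
typing: ill-typed: non-function type P applied to an argument
ordered ✗ (a type mismatch blocks all five)
linear ✗ (the type mismatch rejects it)
affine ✗ (not simply typable)
relevant ✗ (fails simple typing)
unrestricted ✗ (a type mismatch blocks all five)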